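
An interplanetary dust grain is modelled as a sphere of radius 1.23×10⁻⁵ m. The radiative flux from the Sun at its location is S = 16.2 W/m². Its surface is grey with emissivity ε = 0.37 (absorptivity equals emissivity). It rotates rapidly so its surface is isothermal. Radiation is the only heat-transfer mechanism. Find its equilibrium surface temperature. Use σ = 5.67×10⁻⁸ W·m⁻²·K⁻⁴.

At equilibrium, absorbed power = emitted power.
Absorbing cross-section = πr² = 4.753×10⁻¹⁰ m²; emitting surface = 4πr² = 1.901×10⁻⁹ m² (ratio 4).
εS·A_cross = εσ·A_surf·T⁴  ⇒  T⁴ = S/(4σ)   (ε cancels).
T⁴ = 16.2/(4·5.67×10⁻⁸) = 7.143×10⁷ K⁴.
T = (7.143×10⁷)^(1/4).

T ≈ 91.9 K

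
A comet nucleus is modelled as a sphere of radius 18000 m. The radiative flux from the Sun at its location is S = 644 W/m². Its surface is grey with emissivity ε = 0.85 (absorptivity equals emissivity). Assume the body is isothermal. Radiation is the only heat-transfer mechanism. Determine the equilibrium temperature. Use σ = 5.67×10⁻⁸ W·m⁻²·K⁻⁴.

At equilibrium, absorbed power = emitted power.
Absorbing cross-section = πr² = 1.018×10⁹ m²; emitting surface = 4πr² = 4.072×10⁹ m² (ratio 4).
εS·A_cross = εσ·A_surf·T⁴  ⇒  T⁴ = S/(4σ)   (ε cancels).
T⁴ = 644/(4·5.67×10⁻⁸) = 2.840×10⁹ K⁴.
T = (2.840×10⁹)^(1/4).

T ≈ 231 K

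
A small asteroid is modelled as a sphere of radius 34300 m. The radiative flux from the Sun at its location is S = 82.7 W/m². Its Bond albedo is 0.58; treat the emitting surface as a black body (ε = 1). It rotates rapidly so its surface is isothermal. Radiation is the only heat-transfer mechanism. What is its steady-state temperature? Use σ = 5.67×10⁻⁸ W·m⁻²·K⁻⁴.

At equilibrium, absorbed power = emitted power.
Absorbing cross-section = πr² = 3.696×10⁹ m²; emitting surface = 4πr² = 1.478×10¹⁰ m² (ratio 4).
(1−a)S·A_cross = εσ·A_surf·T⁴  ⇒  T⁴ = (1−a)S/(4σ).
T⁴ = 0.420·82.7/(4·5.67×10⁻⁸) = 1.531×10⁸ K⁴.
T = (1.531×10⁸)^(1/4).

T ≈ 111 K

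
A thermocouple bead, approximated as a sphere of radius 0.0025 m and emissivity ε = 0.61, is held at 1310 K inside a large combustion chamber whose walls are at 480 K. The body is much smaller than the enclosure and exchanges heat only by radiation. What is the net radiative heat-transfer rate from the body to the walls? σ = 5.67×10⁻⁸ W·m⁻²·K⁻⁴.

For a small grey body in a large enclosure: P_net = εσA(T_body⁴ − T_wall⁴).
A = 4πr² = 7.854×10⁻⁵ m²; T_body⁴ − T_wall⁴ = 2.945×10¹² − 5.308×10¹⁰ = 2.892×10¹² K⁴.
|P_net| = 0.61·5.67×10⁻⁸·7.854×10⁻⁵·2.892×10¹².

P_net ≈ 7.86 W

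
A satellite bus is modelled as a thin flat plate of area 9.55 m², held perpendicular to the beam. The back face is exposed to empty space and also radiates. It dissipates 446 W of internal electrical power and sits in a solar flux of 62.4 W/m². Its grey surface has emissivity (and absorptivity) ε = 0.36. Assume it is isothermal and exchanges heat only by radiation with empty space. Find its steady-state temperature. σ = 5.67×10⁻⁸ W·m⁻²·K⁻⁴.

At steady state, absorbed solar power + internal power = radiated power.
Absorbed: α·S·A_cross = 0.36·62.4·9.550 = 214.5 W (cross-section A).
Total input = 214.5 + 446 = 660.5 W.
Radiated: εσ·A_surf·T⁴ with A_surf = 2A = 19.10 m².
T⁴ = 660.5/(0.36·5.67×10⁻⁸·19.10) = 1.694×10⁹ K⁴.

T ≈ 203 K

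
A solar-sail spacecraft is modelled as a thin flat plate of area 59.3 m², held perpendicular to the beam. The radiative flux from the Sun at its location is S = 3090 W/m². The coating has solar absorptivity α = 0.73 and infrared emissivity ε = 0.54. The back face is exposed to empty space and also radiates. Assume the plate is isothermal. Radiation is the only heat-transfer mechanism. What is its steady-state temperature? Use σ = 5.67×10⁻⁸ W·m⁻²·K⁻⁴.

T ≈ 438 K

At equilibrium, absorbed power = emitted power.
Absorbing cross-section = A = 59.30 m²; emitting surface = 2A = 118.6 m² (ratio 2).
αS·A_cross = εσ·A_surf·T⁴  ⇒  T⁴ = αS/(ε·2σ).
T⁴ = 0.730·3090/(0.54·2·5.67×10⁻⁸) = 3.684×10¹⁰ K⁴.
T = (3.684×10¹⁰)^(1/4).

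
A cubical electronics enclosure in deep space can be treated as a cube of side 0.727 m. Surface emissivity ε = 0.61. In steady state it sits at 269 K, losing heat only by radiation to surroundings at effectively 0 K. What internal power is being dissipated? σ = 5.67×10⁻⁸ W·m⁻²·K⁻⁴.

P ≈ 574 W

Steady state: P = εσA T⁴.
A = 6L² = 3.171 m²; T⁴ = (269)⁴ = 5.236×10⁹ K⁴.
P = 0.61 × 5.67×10⁻⁸ × 3.171 × 5.236×10⁹.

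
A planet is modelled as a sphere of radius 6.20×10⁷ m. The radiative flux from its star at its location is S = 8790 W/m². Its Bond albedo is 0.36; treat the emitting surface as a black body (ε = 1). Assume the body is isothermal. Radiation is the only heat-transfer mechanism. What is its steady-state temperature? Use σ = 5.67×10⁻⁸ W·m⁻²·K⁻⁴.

T ≈ 397 K

At equilibrium, absorbed power = emitted power.
Absorbing cross-section = πr² = 1.208×10¹⁶ m²; emitting surface = 4πr² = 4.831×10¹⁶ m² (ratio 4).
(1−a)S·A_cross = εσ·A_surf·T⁴  ⇒  T⁴ = (1−a)S/(4σ).
T⁴ = 0.640·8790/(4·5.67×10⁻⁸) = 2.480×10¹⁰ K⁴.
T = (2.480×10¹⁰)^(1/4).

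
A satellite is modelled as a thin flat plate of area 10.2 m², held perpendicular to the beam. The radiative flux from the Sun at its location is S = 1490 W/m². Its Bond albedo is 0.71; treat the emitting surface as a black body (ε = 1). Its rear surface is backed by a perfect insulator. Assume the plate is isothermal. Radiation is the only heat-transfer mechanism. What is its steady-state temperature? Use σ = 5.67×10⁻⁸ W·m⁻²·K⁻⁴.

T ≈ 295 K

At equilibrium, absorbed power = emitted power.
Absorbing cross-section = A = 10.20 m²; emitting surface = A = 10.20 m² (ratio 1).
(1−a)S·A_cross = εσ·A_surf·T⁴  ⇒  T⁴ = (1−a)S/(1σ).
T⁴ = 0.290·1490/(1·5.67×10⁻⁸) = 7.621×10⁹ K⁴.
T = (7.621×10⁹)^(1/4).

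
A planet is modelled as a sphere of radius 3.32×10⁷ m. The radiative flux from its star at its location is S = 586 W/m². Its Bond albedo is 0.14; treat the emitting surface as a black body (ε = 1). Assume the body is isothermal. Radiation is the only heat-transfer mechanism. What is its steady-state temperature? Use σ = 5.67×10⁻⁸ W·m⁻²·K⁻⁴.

T ≈ 217 K

At equilibrium, absorbed power = emitted power.
Absorbing cross-section = πr² = 3.463×10¹⁵ m²; emitting surface = 4πr² = 1.385×10¹⁶ m² (ratio 4).
(1−a)S·A_cross = εσ·A_surf·T⁴  ⇒  T⁴ = (1−a)S/(4σ).
T⁴ = 0.860·586/(4·5.67×10⁻⁸) = 2.222×10⁹ K⁴.
T = (2.222×10⁹)^(1/4).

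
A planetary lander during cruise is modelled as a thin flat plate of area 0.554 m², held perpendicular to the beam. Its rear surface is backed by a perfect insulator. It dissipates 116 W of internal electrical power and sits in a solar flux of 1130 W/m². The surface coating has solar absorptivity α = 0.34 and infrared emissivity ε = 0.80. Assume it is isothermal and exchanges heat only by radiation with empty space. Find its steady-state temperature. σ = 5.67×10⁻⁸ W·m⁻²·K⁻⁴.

T ≈ 338 K

At steady state, absorbed solar power + internal power = radiated power.
Absorbed: α·S·A_cross = 0.34·1130·0.5540 = 212.8 W (cross-section A).
Total input = 212.8 + 116 = 328.8 W.
Radiated: εσ·A_surf·T⁴ with A_surf = A = 0.5540 m².
T⁴ = 328.8/(0.80·5.67×10⁻⁸·0.5540) = 1.309×10¹⁰ K⁴.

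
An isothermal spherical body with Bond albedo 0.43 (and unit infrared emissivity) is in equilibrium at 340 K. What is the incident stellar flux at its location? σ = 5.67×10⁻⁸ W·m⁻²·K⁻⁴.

(1−a)S·πr² = σ·4πr²·T⁴ ⇒ S = 4σT⁴/(1−a).
S = 4·5.67×10⁻⁸·1.336×10¹⁰/0.570.

S ≈ 5320 W/m²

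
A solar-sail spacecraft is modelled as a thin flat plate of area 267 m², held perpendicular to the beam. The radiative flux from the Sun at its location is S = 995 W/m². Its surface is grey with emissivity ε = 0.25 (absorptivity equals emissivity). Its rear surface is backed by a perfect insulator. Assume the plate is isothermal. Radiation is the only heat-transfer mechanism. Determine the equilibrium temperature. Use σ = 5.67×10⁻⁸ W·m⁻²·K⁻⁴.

T ≈ 364 K

At equilibrium, absorbed power = emitted power.
Absorbing cross-section = A = 267.0 m²; emitting surface = A = 267.0 m² (ratio 1).
εS·A_cross = εσ·A_surf·T⁴  ⇒  T⁴ = S/(1σ)   (ε cancels).
T⁴ = 995/(1·5.67×10⁻⁸) = 1.755×10¹⁰ K⁴.
T = (1.755×10¹⁰)^(1/4).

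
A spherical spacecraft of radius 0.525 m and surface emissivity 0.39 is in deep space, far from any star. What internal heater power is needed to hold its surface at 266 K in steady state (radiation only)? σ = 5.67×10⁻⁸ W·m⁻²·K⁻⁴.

P = εσ·4πr²·T⁴.
4πr² = 3.464 m²; T⁴ = 5.006×10⁹ K⁴.
P = 0.39·5.67×10⁻⁸·3.464·5.006×10⁹.

P ≈ 383 W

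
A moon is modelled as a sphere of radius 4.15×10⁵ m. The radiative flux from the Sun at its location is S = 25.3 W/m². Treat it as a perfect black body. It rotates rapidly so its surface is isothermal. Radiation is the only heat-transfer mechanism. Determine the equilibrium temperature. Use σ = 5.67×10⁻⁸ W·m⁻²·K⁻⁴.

T ≈ 103 K

At equilibrium, absorbed power = emitted power.
Absorbing cross-section = πr² = 5.411×10¹¹ m²; emitting surface = 4πr² = 2.164×10¹² m² (ratio 4).
S·A_cross = εσ·A_surf·T⁴  ⇒  T⁴ = S/(4σ).
T⁴ = 1.00·25.3/(4·5.67×10⁻⁸) = 1.116×10⁸ K⁴.
T = (1.116×10⁸)^(1/4).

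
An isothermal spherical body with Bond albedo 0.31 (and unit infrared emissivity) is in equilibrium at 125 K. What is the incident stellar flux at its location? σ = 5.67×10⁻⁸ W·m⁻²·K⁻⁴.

(1−a)S·πr² = σ·4πr²·T⁴ ⇒ S = 4σT⁴/(1−a).
S = 4·5.67×10⁻⁸·2.441×10⁸/0.690.

S ≈ 80.2 W/m²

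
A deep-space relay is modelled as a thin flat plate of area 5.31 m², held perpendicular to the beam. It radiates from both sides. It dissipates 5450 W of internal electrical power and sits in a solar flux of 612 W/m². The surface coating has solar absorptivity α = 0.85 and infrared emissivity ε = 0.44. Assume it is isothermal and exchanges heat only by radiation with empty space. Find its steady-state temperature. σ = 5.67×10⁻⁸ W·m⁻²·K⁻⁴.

At steady state, absorbed solar power + internal power = radiated power.
Absorbed: α·S·A_cross = 0.85·612·5.310 = 2762 W (cross-section A).
Total input = 2762 + 5450 = 8212 W.
Radiated: εσ·A_surf·T⁴ with A_surf = 2A = 10.62 m².
T⁴ = 8212/(0.44·5.67×10⁻⁸·10.62) = 3.100×10¹⁰ K⁴.

T ≈ 420 K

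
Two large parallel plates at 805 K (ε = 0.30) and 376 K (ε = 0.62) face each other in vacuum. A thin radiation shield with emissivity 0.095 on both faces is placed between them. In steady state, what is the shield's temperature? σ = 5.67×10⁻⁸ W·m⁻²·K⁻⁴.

T_s ≈ 673 K

In steady state the net flux on the hot side equals that on the cold side.
σ(T₁⁴−T_s⁴)/D₁ = σ(T_s⁴−T₂⁴)/D₂, with D₁ = 1/ε₁+1/ε_s−1 = 12.86, D₂ = 1/ε_s+1/ε₂−1 = 11.14.
Solve for T_s⁴: T_s⁴ = (D₂·T₁⁴ + D₁·T₂⁴)/(D₁+D₂) = 2.056×10¹¹ K⁴.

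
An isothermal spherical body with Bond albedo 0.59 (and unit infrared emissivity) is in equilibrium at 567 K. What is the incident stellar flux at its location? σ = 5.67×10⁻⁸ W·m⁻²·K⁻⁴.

(1−a)S·πr² = σ·4πr²·T⁴ ⇒ S = 4σT⁴/(1−a).
S = 4·5.67×10⁻⁸·1.034×10¹¹/0.410.

S ≈ 57200 W/m²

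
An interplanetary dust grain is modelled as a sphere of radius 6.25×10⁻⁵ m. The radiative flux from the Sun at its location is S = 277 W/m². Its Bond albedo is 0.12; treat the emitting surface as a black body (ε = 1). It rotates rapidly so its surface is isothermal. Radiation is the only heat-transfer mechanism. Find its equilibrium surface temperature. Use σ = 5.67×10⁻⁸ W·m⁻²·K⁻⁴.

T ≈ 181 K

At equilibrium, absorbed power = emitted power.
Absorbing cross-section = πr² = 1.227×10⁻⁸ m²; emitting surface = 4πr² = 4.909×10⁻⁸ m² (ratio 4).
(1−a)S·A_cross = εσ·A_surf·T⁴  ⇒  T⁴ = (1−a)S/(4σ).
T⁴ = 0.880·277/(4·5.67×10⁻⁸) = 1.075×10⁹ K⁴.
T = (1.075×10⁹)^(1/4).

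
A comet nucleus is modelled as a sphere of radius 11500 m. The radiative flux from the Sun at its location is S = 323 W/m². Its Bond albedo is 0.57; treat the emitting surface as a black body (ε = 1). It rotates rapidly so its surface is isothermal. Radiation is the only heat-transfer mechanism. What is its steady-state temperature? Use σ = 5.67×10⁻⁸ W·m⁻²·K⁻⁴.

At equilibrium, absorbed power = emitted power.
Absorbing cross-section = πr² = 4.155×10⁸ m²; emitting surface = 4πr² = 1.662×10⁹ m² (ratio 4).
(1−a)S·A_cross = εσ·A_surf·T⁴  ⇒  T⁴ = (1−a)S/(4σ).
T⁴ = 0.430·323/(4·5.67×10⁻⁸) = 6.124×10⁸ K⁴.
T = (6.124×10⁸)^(1/4).

T ≈ 157 K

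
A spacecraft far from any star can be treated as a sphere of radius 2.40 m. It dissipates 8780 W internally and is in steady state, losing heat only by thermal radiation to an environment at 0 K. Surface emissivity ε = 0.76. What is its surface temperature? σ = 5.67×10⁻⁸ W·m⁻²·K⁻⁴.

T ≈ 230 K

Steady state: internal power = radiated power, P = εσA T⁴.
Radiating area A = 4πr² = 72.38 m².
T⁴ = P/(εσA) = 8780/(0.76·5.67×10⁻⁸·72.38) = 2.815×10⁹ K⁴.
T = (2.815×10⁹)^(1/4).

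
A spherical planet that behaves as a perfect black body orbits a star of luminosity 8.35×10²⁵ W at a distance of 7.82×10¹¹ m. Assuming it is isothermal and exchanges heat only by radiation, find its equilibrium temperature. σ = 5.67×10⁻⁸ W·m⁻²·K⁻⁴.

T ≈ 83.2 K

First find the stellar flux at distance d: S = L/(4πd²) = 8.35×10²⁵/(4π·(7.82×10¹¹)²) = 10.87 W/m².
For an isothermal sphere, absorbed (1−a)S·πr² = emitted σ·4πr²·T⁴, so T⁴ = (1−a)S/(4σ).
T⁴ = 1.00·10.87/(4·5.67×10⁻⁸) = 4.791×10⁷ K⁴.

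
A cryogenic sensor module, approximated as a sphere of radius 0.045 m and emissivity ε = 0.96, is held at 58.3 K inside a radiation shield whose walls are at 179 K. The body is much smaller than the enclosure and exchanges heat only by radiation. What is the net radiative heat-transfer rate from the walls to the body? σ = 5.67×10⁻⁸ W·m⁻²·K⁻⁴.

P_net ≈ 1.41 W

For a small grey body in a large enclosure: P_net = εσA(T_body⁴ − T_wall⁴).
A = 4πr² = 0.02545 m²; T_body⁴ − T_wall⁴ = 1.155×10⁷ − 1.027×10⁹ = -1.015×10⁹ K⁴.
|P_net| = 0.96·5.67×10⁻⁸·0.02545·1.015×10⁹.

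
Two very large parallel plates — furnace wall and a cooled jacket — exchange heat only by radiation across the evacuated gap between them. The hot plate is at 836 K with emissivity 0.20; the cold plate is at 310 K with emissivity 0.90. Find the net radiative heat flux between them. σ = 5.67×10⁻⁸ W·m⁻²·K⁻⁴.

For two infinite grey parallel plates, q = σ(T₁⁴ − T₂⁴)/(1/ε₁ + 1/ε₂ − 1).
T₁⁴ − T₂⁴ = 4.885×10¹¹ − 9.235×10⁹ = 4.792×10¹¹ K⁴.
1/ε₁ + 1/ε₂ − 1 = 5.000 + 1.111 − 1 = 5.111.
q = 5.67×10⁻⁸ × 4.792×10¹¹ / 5.111.

q ≈ 5320 W/m²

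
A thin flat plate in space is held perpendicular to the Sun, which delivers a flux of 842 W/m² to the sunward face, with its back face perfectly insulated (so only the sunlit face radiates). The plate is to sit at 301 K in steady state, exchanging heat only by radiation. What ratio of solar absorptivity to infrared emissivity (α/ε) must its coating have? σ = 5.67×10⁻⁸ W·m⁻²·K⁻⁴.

Balance: αS·A = εσ·1A·T⁴ ⇒ α/ε = σT⁴/S.
α/ε = 5.67×10⁻⁸·(301)⁴/842 = 5.67×10⁻⁸·8.209×10⁹/842.

α/ε ≈ 0.553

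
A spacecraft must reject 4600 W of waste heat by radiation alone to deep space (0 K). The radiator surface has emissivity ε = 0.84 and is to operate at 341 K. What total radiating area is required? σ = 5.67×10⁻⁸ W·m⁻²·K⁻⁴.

P = εσA T⁴ ⇒ A = P/(εσT⁴).
T⁴ = 1.352×10¹⁰ K⁴.
A = 4600/(0.84 × 5.67×10⁻⁸ × 1.352×10¹⁰).

A ≈ 7.14 m²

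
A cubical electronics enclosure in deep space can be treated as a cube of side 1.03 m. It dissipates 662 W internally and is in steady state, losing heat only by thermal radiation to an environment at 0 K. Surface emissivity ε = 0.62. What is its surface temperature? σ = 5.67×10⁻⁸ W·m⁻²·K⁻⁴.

T ≈ 233 K

Steady state: internal power = radiated power, P = εσA T⁴.
Radiating area A = 6L² = 6.365 m².
T⁴ = P/(εσA) = 662/(0.62·5.67×10⁻⁸·6.365) = 2.958×10⁹ K⁴.
T = (2.958×10⁹)^(1/4).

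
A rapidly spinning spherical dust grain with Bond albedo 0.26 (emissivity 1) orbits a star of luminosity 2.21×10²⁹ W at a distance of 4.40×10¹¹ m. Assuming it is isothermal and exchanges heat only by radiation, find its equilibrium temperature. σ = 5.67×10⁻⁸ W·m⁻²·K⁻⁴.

T ≈ 738 K

First find the stellar flux at distance d: S = L/(4πd²) = 2.21×10²⁹/(4π·(4.40×10¹¹)²) = 90840 W/m².
For an isothermal sphere, absorbed (1−a)S·πr² = emitted σ·4πr²·T⁴, so T⁴ = (1−a)S/(4σ).
T⁴ = 0.740·90840/(4·5.67×10⁻⁸) = 2.964×10¹¹ K⁴.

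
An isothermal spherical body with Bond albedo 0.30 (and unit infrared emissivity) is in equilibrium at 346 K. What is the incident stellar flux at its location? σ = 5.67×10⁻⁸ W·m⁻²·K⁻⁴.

(1−a)S·πr² = σ·4πr²·T⁴ ⇒ S = 4σT⁴/(1−a).
S = 4·5.67×10⁻⁸·1.433×10¹⁰/0.700.

S ≈ 4640 W/m²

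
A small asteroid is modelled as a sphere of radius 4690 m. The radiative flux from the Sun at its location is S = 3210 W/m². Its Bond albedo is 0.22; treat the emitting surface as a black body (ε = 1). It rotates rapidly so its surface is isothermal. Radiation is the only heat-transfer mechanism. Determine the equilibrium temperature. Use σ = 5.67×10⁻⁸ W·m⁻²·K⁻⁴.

At equilibrium, absorbed power = emitted power.
Absorbing cross-section = πr² = 6.910×10⁷ m²; emitting surface = 4πr² = 2.764×10⁸ m² (ratio 4).
(1−a)S·A_cross = εσ·A_surf·T⁴  ⇒  T⁴ = (1−a)S/(4σ).
T⁴ = 0.780·3210/(4·5.67×10⁻⁸) = 1.104×10¹⁰ K⁴.
T = (1.104×10¹⁰)^(1/4).

T ≈ 324 K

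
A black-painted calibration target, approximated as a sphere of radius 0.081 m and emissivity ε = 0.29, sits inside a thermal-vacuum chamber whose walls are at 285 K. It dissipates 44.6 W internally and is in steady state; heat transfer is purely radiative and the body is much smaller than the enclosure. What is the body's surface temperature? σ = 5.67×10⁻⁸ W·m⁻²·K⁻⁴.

For a small grey body in a large enclosure, net radiated power = εσA(T⁴ − T_w⁴).
Steady state: P = εσA(T⁴ − T_w⁴) with A = 4πr² = 0.08245 m².
T⁴ = P/(εσA) + T_w⁴ = 44.6/(0.29·5.67×10⁻⁸·0.08245) + (285)⁴
    = 3.290×10¹⁰ + 6.598×10⁹ = 3.950×10¹⁰ K⁴.

T ≈ 446 K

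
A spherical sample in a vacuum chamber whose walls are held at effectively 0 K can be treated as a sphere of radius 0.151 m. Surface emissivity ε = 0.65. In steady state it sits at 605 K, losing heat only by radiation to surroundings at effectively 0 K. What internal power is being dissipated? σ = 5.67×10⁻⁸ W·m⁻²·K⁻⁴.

P ≈ 1410 W

Steady state: P = εσA T⁴.
A = 4πr² = 0.2865 m²; T⁴ = (605)⁴ = 1.340×10¹¹ K⁴.
P = 0.65 × 5.67×10⁻⁸ × 0.2865 × 1.340×10¹¹.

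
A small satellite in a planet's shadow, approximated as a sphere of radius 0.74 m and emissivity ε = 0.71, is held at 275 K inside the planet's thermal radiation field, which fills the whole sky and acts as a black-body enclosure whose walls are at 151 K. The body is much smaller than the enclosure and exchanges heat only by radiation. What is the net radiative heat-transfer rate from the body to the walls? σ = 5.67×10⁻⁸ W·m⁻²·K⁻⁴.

For a small grey body in a large enclosure: P_net = εσA(T_body⁴ − T_wall⁴).
A = 4πr² = 6.881 m²; T_body⁴ − T_wall⁴ = 5.719×10⁹ − 5.199×10⁸ = 5.199×10⁹ K⁴.
|P_net| = 0.71·5.67×10⁻⁸·6.881·5.199×10⁹.

P_net ≈ 1440 W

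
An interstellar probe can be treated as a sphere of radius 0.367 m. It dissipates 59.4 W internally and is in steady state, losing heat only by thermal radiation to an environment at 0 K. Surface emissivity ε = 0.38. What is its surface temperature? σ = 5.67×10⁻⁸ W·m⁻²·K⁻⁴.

T ≈ 201 K

Steady state: internal power = radiated power, P = εσA T⁴.
Radiating area A = 4πr² = 1.693 m².
T⁴ = P/(εσA) = 59.4/(0.38·5.67×10⁻⁸·1.693) = 1.629×10⁹ K⁴.
T = (1.629×10⁹)^(1/4).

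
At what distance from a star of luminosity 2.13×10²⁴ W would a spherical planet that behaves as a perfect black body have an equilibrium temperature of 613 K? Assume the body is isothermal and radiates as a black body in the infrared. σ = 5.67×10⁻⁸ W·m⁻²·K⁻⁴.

d ≈ 2.30×10⁹ m

For an isothermal black-emitting sphere, (1−a)S·πr² = σ·4πr²·T⁴ ⇒ S = 4σT⁴/(1−a).
S = 4·5.67×10⁻⁸·(613)⁴/1.00 = 32020 W/m².
Flux falls as S = L/(4πd²), so d = √(L/(4πS)) = √(2.13×10²⁴/(4π·32020)).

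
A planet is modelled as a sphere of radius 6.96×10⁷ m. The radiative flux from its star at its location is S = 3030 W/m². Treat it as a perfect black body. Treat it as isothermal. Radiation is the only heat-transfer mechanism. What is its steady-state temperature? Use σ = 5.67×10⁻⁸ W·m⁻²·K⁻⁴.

T ≈ 340 K

At equilibrium, absorbed power = emitted power.
Absorbing cross-section = πr² = 1.522×10¹⁶ m²; emitting surface = 4πr² = 6.087×10¹⁶ m² (ratio 4).
S·A_cross = εσ·A_surf·T⁴  ⇒  T⁴ = S/(4σ).
T⁴ = 1.00·3030/(4·5.67×10⁻⁸) = 1.336×10¹⁰ K⁴.
T = (1.336×10¹⁰)^(1/4).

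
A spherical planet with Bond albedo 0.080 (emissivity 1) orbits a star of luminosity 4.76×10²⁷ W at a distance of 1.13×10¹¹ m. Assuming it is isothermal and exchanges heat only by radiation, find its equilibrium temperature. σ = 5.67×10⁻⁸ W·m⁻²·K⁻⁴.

T ≈ 589 K

First find the stellar flux at distance d: S = L/(4πd²) = 4.76×10²⁷/(4π·(1.13×10¹¹)²) = 29660 W/m².
For an isothermal sphere, absorbed (1−a)S·πr² = emitted σ·4πr²·T⁴, so T⁴ = (1−a)S/(4σ).
T⁴ = 0.920·29660/(4·5.67×10⁻⁸) = 1.203×10¹¹ K⁴.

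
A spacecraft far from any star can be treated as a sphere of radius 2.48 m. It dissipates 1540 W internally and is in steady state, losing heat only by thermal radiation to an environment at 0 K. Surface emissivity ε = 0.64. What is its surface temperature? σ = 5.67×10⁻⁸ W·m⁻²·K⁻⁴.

Steady state: internal power = radiated power, P = εσA T⁴.
Radiating area A = 4πr² = 77.29 m².
T⁴ = P/(εσA) = 1540/(0.64·5.67×10⁻⁸·77.29) = 5.491×10⁸ K⁴.
T = (5.491×10⁸)^(1/4).

T ≈ 153 K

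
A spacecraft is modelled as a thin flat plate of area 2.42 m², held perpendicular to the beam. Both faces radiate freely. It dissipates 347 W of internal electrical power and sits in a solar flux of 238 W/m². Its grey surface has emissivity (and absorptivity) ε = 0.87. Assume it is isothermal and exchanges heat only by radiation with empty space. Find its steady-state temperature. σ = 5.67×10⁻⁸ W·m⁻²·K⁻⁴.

At steady state, absorbed solar power + internal power = radiated power.
Absorbed: α·S·A_cross = 0.87·238·2.420 = 501.1 W (cross-section A).
Total input = 501.1 + 347 = 848.1 W.
Radiated: εσ·A_surf·T⁴ with A_surf = 2A = 4.840 m².
T⁴ = 848.1/(0.87·5.67×10⁻⁸·4.840) = 3.552×10⁹ K⁴.

T ≈ 244 K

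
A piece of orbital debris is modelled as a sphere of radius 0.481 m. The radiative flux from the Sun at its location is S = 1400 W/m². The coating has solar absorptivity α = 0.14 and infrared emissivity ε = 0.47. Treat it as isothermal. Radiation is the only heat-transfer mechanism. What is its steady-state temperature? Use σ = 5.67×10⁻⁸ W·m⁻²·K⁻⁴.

T ≈ 207 K

At equilibrium, absorbed power = emitted power.
Absorbing cross-section = πr² = 0.7268 m²; emitting surface = 4πr² = 2.907 m² (ratio 4).
αS·A_cross = εσ·A_surf·T⁴  ⇒  T⁴ = αS/(ε·4σ).
T⁴ = 0.140·1400/(0.47·4·5.67×10⁻⁸) = 1.839×10⁹ K⁴.
T = (1.839×10⁹)^(1/4).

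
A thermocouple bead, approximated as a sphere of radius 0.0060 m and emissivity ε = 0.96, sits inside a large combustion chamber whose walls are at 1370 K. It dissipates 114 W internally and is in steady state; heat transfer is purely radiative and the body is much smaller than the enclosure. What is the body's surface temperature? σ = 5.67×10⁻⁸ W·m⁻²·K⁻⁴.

For a small grey body in a large enclosure, net radiated power = εσA(T⁴ − T_w⁴).
Steady state: P = εσA(T⁴ − T_w⁴) with A = 4πr² = 4.524×10⁻⁴ m².
T⁴ = P/(εσA) + T_w⁴ = 114/(0.96·5.67×10⁻⁸·4.524×10⁻⁴) + (1370)⁴
    = 4.630×10¹² + 3.523×10¹² = 8.152×10¹² K⁴.

T ≈ 1690 K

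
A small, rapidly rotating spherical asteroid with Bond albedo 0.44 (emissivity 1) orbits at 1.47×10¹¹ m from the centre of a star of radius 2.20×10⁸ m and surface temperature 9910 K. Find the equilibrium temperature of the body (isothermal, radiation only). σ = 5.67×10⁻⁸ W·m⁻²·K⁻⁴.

The star's surface emits σT_*⁴; at distance d the flux is S = σT_*⁴(R_*/d)².
S = 5.67×10⁻⁸·(9910)⁴·(2.20×10⁸/1.47×10¹¹)² = 1225 W/m².
For an isothermal sphere T⁴ = (1−a)S/(4σ) = 3.024×10⁹ K⁴.

T ≈ 235 K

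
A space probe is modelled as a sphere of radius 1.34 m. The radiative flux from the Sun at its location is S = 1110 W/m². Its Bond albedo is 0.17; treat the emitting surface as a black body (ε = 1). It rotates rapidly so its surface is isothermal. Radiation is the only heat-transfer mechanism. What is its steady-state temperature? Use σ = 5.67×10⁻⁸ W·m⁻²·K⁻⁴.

T ≈ 252 K

At equilibrium, absorbed power = emitted power.
Absorbing cross-section = πr² = 5.641 m²; emitting surface = 4πr² = 22.56 m² (ratio 4).
(1−a)S·A_cross = εσ·A_surf·T⁴  ⇒  T⁴ = (1−a)S/(4σ).
T⁴ = 0.830·1110/(4·5.67×10⁻⁸) = 4.062×10⁹ K⁴.
T = (4.062×10⁹)^(1/4).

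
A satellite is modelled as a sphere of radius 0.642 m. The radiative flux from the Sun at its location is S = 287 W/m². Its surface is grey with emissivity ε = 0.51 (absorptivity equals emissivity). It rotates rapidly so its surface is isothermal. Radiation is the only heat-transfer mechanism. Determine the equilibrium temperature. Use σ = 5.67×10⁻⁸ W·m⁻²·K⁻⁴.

At equilibrium, absorbed power = emitted power.
Absorbing cross-section = πr² = 1.295 m²; emitting surface = 4πr² = 5.179 m² (ratio 4).
εS·A_cross = εσ·A_surf·T⁴  ⇒  T⁴ = S/(4σ)   (ε cancels).
T⁴ = 287/(4·5.67×10⁻⁸) = 1.265×10⁹ K⁴.
T = (1.265×10⁹)^(1/4).

T ≈ 189 K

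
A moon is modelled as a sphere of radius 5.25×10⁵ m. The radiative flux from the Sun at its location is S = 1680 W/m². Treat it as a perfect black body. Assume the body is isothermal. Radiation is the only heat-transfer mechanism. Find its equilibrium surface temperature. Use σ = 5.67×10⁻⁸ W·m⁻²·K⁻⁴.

T ≈ 293 K

At equilibrium, absorbed power = emitted power.
Absorbing cross-section = πr² = 8.659×10¹¹ m²; emitting surface = 4πr² = 3.464×10¹² m² (ratio 4).
S·A_cross = εσ·A_surf·T⁴  ⇒  T⁴ = S/(4σ).
T⁴ = 1.00·1680/(4·5.67×10⁻⁸) = 7.407×10⁹ K⁴.
T = (7.407×10⁹)^(1/4).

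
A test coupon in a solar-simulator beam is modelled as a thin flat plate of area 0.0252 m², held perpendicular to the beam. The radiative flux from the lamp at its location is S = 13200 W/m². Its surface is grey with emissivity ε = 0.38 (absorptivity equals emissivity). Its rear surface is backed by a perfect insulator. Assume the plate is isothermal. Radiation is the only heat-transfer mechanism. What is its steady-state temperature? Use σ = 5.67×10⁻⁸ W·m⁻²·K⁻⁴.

At equilibrium, absorbed power = emitted power.
Absorbing cross-section = A = 0.02520 m²; emitting surface = A = 0.02520 m² (ratio 1).
εS·A_cross = εσ·A_surf·T⁴  ⇒  T⁴ = S/(1σ)   (ε cancels).
T⁴ = 13200/(1·5.67×10⁻⁸) = 2.328×10¹¹ K⁴.
T = (2.328×10¹¹)^(1/4).

T ≈ 695 K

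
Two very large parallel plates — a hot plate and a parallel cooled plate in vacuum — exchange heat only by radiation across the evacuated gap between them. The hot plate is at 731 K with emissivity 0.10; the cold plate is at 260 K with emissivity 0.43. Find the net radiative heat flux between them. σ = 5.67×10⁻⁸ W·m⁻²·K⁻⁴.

q ≈ 1410 W/m²

For two infinite grey parallel plates, q = σ(T₁⁴ − T₂⁴)/(1/ε₁ + 1/ε₂ − 1).
T₁⁴ − T₂⁴ = 2.855×10¹¹ − 4.570×10⁹ = 2.810×10¹¹ K⁴.
1/ε₁ + 1/ε₂ − 1 = 10.00 + 2.326 − 1 = 11.33.
q = 5.67×10⁻⁸ × 2.810×10¹¹ / 11.33.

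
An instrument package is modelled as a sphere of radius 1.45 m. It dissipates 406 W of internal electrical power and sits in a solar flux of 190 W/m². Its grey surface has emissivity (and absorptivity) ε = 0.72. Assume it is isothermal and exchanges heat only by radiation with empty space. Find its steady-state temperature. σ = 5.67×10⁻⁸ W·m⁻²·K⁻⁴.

T ≈ 187 K

At steady state, absorbed solar power + internal power = radiated power.
Absorbed: α·S·A_cross = 0.72·190·6.605 = 903.6 W (cross-section πr²).
Total input = 903.6 + 406 = 1310 W.
Radiated: εσ·A_surf·T⁴ with A_surf = 4πr² = 26.42 m².
T⁴ = 1310/(0.72·5.67×10⁻⁸·26.42) = 1.214×10⁹ K⁴.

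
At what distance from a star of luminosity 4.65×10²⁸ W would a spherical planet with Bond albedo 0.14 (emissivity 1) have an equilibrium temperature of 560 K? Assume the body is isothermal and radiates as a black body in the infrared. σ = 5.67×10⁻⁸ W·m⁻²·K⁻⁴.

For an isothermal black-emitting sphere, (1−a)S·πr² = σ·4πr²·T⁴ ⇒ S = 4σT⁴/(1−a).
S = 4·5.67×10⁻⁸·(560)⁴/0.860 = 25940 W/m².
Flux falls as S = L/(4πd²), so d = √(L/(4πS)) = √(4.65×10²⁸/(4π·25940)).

d ≈ 3.78×10¹¹ m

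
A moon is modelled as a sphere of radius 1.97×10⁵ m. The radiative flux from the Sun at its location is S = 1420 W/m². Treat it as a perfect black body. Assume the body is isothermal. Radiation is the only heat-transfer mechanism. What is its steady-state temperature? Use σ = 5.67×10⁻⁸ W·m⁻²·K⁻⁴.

At equilibrium, absorbed power = emitted power.
Absorbing cross-section = πr² = 1.219×10¹¹ m²; emitting surface = 4πr² = 4.877×10¹¹ m² (ratio 4).
S·A_cross = εσ·A_surf·T⁴  ⇒  T⁴ = S/(4σ).
T⁴ = 1.00·1420/(4·5.67×10⁻⁸) = 6.261×10⁹ K⁴.
T = (6.261×10⁹)^(1/4).

T ≈ 281 K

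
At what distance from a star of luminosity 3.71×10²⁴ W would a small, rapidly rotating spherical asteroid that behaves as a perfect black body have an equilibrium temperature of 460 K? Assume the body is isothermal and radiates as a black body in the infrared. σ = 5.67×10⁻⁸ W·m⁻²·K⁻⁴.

d ≈ 5.39×10⁹ m

For an isothermal black-emitting sphere, (1−a)S·πr² = σ·4πr²·T⁴ ⇒ S = 4σT⁴/(1−a).
S = 4·5.67×10⁻⁸·(460)⁴/1.00 = 10150 W/m².
Flux falls as S = L/(4πd²), so d = √(L/(4πS)) = √(3.71×10²⁴/(4π·10150)).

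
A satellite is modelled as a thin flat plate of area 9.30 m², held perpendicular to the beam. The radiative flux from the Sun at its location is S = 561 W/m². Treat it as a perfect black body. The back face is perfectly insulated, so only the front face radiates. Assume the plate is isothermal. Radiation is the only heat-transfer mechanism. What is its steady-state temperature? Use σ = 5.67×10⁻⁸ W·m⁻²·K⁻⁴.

T ≈ 315 K

At equilibrium, absorbed power = emitted power.
Absorbing cross-section = A = 9.300 m²; emitting surface = A = 9.300 m² (ratio 1).
S·A_cross = εσ·A_surf·T⁴  ⇒  T⁴ = S/(1σ).
T⁴ = 1.00·561/(1·5.67×10⁻⁸) = 9.894×10⁹ K⁴.
T = (9.894×10⁹)^(1/4).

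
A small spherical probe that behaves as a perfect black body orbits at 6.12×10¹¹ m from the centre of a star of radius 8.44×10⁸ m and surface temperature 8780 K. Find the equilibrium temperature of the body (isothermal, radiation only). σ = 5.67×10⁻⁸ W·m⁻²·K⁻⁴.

T ≈ 231 K

The star's surface emits σT_*⁴; at distance d the flux is S = σT_*⁴(R_*/d)².
S = 5.67×10⁻⁸·(8780)⁴·(8.44×10⁸/6.12×10¹¹)² = 640.8 W/m².
For an isothermal sphere T⁴ = (1−a)S/(4σ) = 2.826×10⁹ K⁴.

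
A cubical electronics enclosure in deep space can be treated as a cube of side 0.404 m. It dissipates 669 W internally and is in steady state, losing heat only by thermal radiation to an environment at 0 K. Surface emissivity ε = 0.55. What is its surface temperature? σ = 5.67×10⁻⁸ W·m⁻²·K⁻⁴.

T ≈ 385 K

Steady state: internal power = radiated power, P = εσA T⁴.
Radiating area A = 6L² = 0.9793 m².
T⁴ = P/(εσA) = 669/(0.55·5.67×10⁻⁸·0.9793) = 2.191×10¹⁰ K⁴.
T = (2.191×10¹⁰)^(1/4).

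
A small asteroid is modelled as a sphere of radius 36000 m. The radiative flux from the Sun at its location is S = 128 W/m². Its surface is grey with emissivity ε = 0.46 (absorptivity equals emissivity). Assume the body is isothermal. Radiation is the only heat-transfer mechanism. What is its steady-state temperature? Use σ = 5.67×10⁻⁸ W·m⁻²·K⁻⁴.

At equilibrium, absorbed power = emitted power.
Absorbing cross-section = πr² = 4.072×10⁹ m²; emitting surface = 4πr² = 1.629×10¹⁰ m² (ratio 4).
εS·A_cross = εσ·A_surf·T⁴  ⇒  T⁴ = S/(4σ)   (ε cancels).
T⁴ = 128/(4·5.67×10⁻⁸) = 5.644×10⁸ K⁴.
T = (5.644×10⁸)^(1/4).

T ≈ 154 K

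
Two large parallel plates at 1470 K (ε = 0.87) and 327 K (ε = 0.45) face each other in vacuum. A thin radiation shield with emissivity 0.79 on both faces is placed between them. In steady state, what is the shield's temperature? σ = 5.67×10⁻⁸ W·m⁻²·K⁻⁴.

T_s ≈ 1310 K

In steady state the net flux on the hot side equals that on the cold side.
σ(T₁⁴−T_s⁴)/D₁ = σ(T_s⁴−T₂⁴)/D₂, with D₁ = 1/ε₁+1/ε_s−1 = 1.415, D₂ = 1/ε_s+1/ε₂−1 = 2.488.
Solve for T_s⁴: T_s⁴ = (D₂·T₁⁴ + D₁·T₂⁴)/(D₁+D₂) = 2.981×10¹² K⁴.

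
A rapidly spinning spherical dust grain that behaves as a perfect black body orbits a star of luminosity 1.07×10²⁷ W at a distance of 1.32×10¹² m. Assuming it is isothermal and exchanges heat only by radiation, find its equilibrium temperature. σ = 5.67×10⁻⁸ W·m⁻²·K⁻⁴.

First find the stellar flux at distance d: S = L/(4πd²) = 1.07×10²⁷/(4π·(1.32×10¹²)²) = 48.87 W/m².
For an isothermal sphere, absorbed (1−a)S·πr² = emitted σ·4πr²·T⁴, so T⁴ = (1−a)S/(4σ).
T⁴ = 1.00·48.87/(4·5.67×10⁻⁸) = 2.155×10⁸ K⁴.

T ≈ 121 K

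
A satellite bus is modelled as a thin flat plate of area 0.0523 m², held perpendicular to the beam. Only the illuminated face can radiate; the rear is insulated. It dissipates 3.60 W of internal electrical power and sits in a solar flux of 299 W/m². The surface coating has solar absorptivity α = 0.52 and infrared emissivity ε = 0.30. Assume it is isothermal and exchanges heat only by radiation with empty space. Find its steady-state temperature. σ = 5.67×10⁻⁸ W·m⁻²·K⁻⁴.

At steady state, absorbed solar power + internal power = radiated power.
Absorbed: α·S·A_cross = 0.52·299·0.05230 = 8.132 W (cross-section A).
Total input = 8.132 + 3.60 = 11.73 W.
Radiated: εσ·A_surf·T⁴ with A_surf = A = 0.05230 m².
T⁴ = 11.73/(0.30·5.67×10⁻⁸·0.05230) = 1.319×10¹⁰ K⁴.

T ≈ 339 K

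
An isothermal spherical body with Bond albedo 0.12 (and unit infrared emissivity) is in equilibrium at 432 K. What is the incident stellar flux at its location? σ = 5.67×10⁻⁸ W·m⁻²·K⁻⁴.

(1−a)S·πr² = σ·4πr²·T⁴ ⇒ S = 4σT⁴/(1−a).
S = 4·5.67×10⁻⁸·3.483×10¹⁰/0.880.

S ≈ 8980 W/m²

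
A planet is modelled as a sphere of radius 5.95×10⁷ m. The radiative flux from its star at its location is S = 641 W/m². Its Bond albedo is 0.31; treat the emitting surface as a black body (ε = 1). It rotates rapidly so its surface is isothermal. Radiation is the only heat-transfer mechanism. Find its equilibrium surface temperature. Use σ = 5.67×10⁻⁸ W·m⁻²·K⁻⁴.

T ≈ 210 K

At equilibrium, absorbed power = emitted power.
Absorbing cross-section = πr² = 1.112×10¹⁶ m²; emitting surface = 4πr² = 4.449×10¹⁶ m² (ratio 4).
(1−a)S·A_cross = εσ·A_surf·T⁴  ⇒  T⁴ = (1−a)S/(4σ).
T⁴ = 0.690·641/(4·5.67×10⁻⁸) = 1.950×10⁹ K⁴.
T = (1.950×10⁹)^(1/4).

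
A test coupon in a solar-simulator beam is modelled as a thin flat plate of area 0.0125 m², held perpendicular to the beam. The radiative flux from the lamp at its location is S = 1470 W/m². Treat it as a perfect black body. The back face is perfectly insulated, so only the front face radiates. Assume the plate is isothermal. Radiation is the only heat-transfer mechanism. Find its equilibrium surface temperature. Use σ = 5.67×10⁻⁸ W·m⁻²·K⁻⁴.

T ≈ 401 K

At equilibrium, absorbed power = emitted power.
Absorbing cross-section = A = 0.01250 m²; emitting surface = A = 0.01250 m² (ratio 1).
S·A_cross = εσ·A_surf·T⁴  ⇒  T⁴ = S/(1σ).
T⁴ = 1.00·1470/(1·5.67×10⁻⁸) = 2.593×10¹⁰ K⁴.
T = (2.593×10¹⁰)^(1/4).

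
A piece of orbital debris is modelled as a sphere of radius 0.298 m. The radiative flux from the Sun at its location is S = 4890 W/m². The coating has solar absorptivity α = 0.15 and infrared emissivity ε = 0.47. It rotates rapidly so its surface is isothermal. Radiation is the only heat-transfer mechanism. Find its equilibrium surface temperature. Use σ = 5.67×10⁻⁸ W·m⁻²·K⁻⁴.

At equilibrium, absorbed power = emitted power.
Absorbing cross-section = πr² = 0.2790 m²; emitting surface = 4πr² = 1.116 m² (ratio 4).
αS·A_cross = εσ·A_surf·T⁴  ⇒  T⁴ = αS/(ε·4σ).
T⁴ = 0.150·4890/(0.47·4·5.67×10⁻⁸) = 6.881×10⁹ K⁴.
T = (6.881×10⁹)^(1/4).

T ≈ 288 K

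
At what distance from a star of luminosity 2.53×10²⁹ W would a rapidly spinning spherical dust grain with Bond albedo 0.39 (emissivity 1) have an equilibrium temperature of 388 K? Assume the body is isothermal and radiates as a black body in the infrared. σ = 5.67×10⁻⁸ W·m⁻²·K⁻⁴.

For an isothermal black-emitting sphere, (1−a)S·πr² = σ·4πr²·T⁴ ⇒ S = 4σT⁴/(1−a).
S = 4·5.67×10⁻⁸·(388)⁴/0.610 = 8426 W/m².
Flux falls as S = L/(4πd²), so d = √(L/(4πS)) = √(2.53×10²⁹/(4π·8426)).

d ≈ 1.55×10¹² m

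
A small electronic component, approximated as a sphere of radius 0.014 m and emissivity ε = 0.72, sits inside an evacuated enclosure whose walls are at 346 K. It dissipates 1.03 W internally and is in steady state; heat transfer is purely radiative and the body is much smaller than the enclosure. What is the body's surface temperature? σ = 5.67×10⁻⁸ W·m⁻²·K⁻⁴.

T ≈ 396 K

For a small grey body in a large enclosure, net radiated power = εσA(T⁴ − T_w⁴).
Steady state: P = εσA(T⁴ − T_w⁴) with A = 4πr² = 0.002463 m².
T⁴ = P/(εσA) + T_w⁴ = 1.03/(0.72·5.67×10⁻⁸·0.002463) + (346)⁴
    = 1.024×10¹⁰ + 1.433×10¹⁰ = 2.458×10¹⁰ K⁴.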